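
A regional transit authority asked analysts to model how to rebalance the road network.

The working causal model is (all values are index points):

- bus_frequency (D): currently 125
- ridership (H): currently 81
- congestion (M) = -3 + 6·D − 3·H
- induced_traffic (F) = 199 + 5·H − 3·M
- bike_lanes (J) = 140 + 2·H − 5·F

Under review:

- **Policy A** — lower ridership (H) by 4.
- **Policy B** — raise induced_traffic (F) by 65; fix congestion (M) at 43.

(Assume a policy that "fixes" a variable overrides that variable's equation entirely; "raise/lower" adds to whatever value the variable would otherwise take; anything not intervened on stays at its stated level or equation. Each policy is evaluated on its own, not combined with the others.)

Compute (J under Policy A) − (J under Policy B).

7512

Policy A (H − 4):
  D = 125
  H = 81 − 4 = 77
  M = -3 + 6·125 − 3·77 = 516
  F = 199 + 5·77 − 3·516 = -964
  J = 140 + 2·77 − 5·(-964) = 5114
Policy B (F + 65, M := 43):
  D = 125
  H = 81
  M = 43
  F = 199 + 5·81 − 3·43 (+65 from intervention) = 540
  J = 140 + 2·81 − 5·540 = -2398
J: 5114 − (-2398) = 7512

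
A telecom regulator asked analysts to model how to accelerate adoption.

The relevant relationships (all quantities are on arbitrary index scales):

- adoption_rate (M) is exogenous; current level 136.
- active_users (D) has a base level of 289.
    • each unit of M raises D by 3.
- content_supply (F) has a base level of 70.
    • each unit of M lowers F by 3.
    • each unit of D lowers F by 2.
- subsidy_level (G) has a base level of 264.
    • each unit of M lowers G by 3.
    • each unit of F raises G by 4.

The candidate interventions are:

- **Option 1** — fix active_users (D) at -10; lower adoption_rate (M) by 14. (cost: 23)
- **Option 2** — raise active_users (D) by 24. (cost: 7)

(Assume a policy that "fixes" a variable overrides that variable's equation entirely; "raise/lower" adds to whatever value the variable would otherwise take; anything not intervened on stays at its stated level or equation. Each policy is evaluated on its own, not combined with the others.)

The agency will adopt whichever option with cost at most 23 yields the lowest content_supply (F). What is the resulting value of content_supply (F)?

Option 1 (D := -10, M − 14):
  M = 136 − 14 = 122
  D = -10
  F = 70 − 3·122 − 2·(-10) = -276
Option 2 (D + 24):
  M = 136
  D = 289 + 3·136 (+24 from intervention) = 721
  F = 70 − 3·136 − 2·721 = -1780
Comparing — Option 1: F=-276, Option 2: F=-1780. Lowest is -1780 (Option 2).

-1780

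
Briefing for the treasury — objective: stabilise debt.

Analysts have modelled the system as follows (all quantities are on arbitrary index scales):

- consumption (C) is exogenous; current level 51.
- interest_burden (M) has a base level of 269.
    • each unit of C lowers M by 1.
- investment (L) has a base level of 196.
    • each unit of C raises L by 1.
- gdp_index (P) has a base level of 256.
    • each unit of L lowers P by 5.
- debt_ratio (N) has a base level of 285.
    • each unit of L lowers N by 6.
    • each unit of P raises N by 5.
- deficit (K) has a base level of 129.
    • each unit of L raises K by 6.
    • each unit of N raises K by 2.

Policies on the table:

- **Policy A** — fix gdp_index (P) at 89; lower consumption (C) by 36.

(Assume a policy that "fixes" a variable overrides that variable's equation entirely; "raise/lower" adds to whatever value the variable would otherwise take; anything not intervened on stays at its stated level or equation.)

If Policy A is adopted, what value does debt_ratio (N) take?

-536

Policy A (P := 89, C − 36):
  C = 51 − 36 = 15
  L = 196 + 15 = 211
  P = 89
  N = 285 − 6·211 + 5·89 = -536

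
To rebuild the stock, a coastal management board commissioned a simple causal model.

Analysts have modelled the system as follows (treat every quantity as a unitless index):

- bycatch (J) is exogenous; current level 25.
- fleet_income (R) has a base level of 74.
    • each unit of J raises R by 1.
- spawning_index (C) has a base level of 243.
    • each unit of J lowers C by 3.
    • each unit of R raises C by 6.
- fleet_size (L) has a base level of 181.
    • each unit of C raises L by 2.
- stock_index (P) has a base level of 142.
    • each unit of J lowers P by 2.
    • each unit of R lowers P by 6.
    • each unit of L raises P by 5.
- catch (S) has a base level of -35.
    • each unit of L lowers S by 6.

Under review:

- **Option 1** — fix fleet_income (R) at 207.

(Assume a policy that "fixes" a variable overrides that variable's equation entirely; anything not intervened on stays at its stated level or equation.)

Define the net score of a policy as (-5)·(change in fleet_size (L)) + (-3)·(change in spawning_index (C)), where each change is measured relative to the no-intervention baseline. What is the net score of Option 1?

Baseline:
  J = 25
  R = 74 + 25 = 99
  C = 243 − 3·25 + 6·99 = 762
  L = 181 + 2·762 = 1705
Option 1 (R := 207):
  J = 25
  R = 207
  C = 243 − 3·25 + 6·207 = 1410
  L = 181 + 2·1410 = 3001
ΔL = 3001 − 1705 = 1296; ΔC = 1410 − 762 = 648
Score = (-5)·1296 + (-3)·648 = -8424

-8424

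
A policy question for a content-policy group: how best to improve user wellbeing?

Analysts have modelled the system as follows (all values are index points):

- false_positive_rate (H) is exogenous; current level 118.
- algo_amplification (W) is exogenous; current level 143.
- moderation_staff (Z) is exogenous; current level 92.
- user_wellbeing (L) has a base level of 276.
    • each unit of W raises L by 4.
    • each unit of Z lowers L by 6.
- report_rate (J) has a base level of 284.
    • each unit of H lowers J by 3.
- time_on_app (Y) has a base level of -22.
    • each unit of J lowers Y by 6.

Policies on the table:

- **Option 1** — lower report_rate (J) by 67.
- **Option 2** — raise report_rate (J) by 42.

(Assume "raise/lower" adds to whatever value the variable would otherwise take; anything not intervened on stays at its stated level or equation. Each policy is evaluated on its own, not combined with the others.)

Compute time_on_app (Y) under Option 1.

800

Option 1 (J − 67):
  H = 118
  J = 284 − 3·118 (−67 from intervention) = -137
  Y = -22 − 6·(-137) = 800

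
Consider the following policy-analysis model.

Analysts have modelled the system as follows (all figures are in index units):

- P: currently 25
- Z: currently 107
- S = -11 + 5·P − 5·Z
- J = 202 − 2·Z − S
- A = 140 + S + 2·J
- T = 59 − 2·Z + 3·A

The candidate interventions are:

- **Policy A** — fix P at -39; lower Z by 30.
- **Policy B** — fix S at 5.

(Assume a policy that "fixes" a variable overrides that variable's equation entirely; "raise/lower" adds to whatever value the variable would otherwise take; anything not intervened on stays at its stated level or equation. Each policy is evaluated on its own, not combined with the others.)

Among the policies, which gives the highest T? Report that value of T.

2386

Policy A (P := -39, Z − 30):
  P = -39
  Z = 107 − 30 = 77
  S = -11 + 5·(-39) − 5·77 = -591
  J = 202 − 2·77 − (-591) = 639
  A = 140 + (-591) + 2·639 = 827
  T = 59 − 2·77 + 3·827 = 2386
Policy B (S := 5):
  P = 25
  Z = 107
  S = 5
  J = 202 − 2·107 − 5 = -17
  A = 140 + 5 + 2·(-17) = 111
  T = 59 − 2·107 + 3·111 = 178
Comparing — Policy A: T=2386, Policy B: T=178. Highest is 2386 (Policy A).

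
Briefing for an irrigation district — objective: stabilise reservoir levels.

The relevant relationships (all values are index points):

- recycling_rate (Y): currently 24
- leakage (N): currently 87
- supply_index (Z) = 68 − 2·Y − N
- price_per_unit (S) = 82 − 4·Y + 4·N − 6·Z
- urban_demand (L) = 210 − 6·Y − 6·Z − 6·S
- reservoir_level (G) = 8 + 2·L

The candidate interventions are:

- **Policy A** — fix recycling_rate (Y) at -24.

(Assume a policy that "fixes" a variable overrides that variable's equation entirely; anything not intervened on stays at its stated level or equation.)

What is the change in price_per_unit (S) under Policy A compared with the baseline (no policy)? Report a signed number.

-384

Baseline:
  Y = 24
  N = 87
  Z = 68 − 2·24 − 87 = -67
  S = 82 − 4·24 + 4·87 − 6·(-67) = 736
Policy A (Y := -24):
  Y = -24
  N = 87
  Z = 68 − 2·(-24) − 87 = 29
  S = 82 − 4·(-24) + 4·87 − 6·29 = 352
Change in S: 352 − 736 = -384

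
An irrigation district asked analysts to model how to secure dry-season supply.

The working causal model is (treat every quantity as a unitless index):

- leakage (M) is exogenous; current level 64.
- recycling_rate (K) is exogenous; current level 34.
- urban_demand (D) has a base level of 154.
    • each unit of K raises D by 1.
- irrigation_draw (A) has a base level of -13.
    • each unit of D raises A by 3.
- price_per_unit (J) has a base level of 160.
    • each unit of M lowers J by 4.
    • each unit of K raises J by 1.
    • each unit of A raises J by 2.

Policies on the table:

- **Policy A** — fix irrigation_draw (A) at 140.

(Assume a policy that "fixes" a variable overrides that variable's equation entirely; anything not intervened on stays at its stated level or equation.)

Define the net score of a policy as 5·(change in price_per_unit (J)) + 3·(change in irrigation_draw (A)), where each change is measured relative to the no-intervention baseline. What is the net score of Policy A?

Baseline:
  M = 64
  K = 34
  D = 154 + 34 = 188
  A = -13 + 3·188 = 551
  J = 160 − 4·64 + 34 + 2·551 = 1040
Policy A (A := 140):
  M = 64
  K = 34
  D = 154 + 34 = 188
  A = 140
  J = 160 − 4·64 + 34 + 2·140 = 218
ΔJ = 218 − 1040 = -822; ΔA = 140 − 551 = -411
Score = 5·(-822) + 3·(-411) = -5343

-5343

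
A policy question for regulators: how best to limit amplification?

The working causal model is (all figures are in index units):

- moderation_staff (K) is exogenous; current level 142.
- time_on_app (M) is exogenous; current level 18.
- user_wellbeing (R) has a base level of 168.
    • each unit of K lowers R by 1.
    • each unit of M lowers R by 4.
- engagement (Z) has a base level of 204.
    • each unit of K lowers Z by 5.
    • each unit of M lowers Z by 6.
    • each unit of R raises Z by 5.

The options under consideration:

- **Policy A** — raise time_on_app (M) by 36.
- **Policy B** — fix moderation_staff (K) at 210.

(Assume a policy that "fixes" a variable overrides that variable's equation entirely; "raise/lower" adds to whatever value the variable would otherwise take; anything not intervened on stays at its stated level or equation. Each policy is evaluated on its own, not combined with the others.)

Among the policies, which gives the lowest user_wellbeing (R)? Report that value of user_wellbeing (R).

Policy A (M + 36):
  K = 142
  M = 18 + 36 = 54
  R = 168 − 142 − 4·54 = -190
Policy B (K := 210):
  K = 210
  M = 18
  R = 168 − 210 − 4·18 = -114
Comparing — Policy A: R=-190, Policy B: R=-114. Lowest is -190 (Policy A).

-190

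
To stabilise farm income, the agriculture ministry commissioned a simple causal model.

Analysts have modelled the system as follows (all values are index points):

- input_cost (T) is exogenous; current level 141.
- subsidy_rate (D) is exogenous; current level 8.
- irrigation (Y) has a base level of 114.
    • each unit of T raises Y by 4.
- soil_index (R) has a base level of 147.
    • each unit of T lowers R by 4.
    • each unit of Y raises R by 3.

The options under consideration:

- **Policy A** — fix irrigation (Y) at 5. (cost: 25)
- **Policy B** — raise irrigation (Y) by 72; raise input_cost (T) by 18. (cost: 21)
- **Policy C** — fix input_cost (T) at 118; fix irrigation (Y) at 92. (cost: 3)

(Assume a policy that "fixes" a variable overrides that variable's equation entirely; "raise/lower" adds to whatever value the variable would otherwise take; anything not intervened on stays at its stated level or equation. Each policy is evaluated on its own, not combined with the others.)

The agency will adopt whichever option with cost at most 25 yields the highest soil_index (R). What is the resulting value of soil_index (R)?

1977

Policy A (Y := 5):
  T = 141
  Y = 5
  R = 147 − 4·141 + 3·5 = -402
Policy B (Y + 72, T + 18):
  T = 141 + 18 = 159
  Y = 114 + 4·159 (+72 from intervention) = 822
  R = 147 − 4·159 + 3·822 = 1977
Policy C (T := 118, Y := 92):
  T = 118
  Y = 92
  R = 147 − 4·118 + 3·92 = -49
Comparing — Policy A: R=-402, Policy B: R=1977, Policy C: R=-49. Highest is 1977 (Policy B).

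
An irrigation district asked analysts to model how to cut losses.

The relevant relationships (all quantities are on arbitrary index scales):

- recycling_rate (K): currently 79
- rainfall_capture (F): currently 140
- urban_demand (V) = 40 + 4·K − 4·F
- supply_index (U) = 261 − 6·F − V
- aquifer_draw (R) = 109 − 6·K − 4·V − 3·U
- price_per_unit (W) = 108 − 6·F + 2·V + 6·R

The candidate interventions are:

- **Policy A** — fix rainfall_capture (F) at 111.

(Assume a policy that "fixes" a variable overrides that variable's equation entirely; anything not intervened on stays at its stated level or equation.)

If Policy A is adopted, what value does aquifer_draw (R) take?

938

Policy A (F := 111):
  K = 79
  F = 111
  V = 40 + 4·79 − 4·111 = -88
  U = 261 − 6·111 − (-88) = -317
  R = 109 − 6·79 − 4·(-88) − 3·(-317) = 938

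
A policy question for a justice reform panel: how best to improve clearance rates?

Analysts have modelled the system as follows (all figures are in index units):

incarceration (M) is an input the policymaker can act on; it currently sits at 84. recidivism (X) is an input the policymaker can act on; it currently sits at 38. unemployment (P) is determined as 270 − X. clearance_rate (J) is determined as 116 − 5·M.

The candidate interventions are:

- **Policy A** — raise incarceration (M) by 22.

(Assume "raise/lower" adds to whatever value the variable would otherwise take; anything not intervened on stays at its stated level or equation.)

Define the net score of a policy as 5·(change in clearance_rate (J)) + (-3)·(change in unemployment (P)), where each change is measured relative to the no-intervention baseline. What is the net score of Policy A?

-550

Baseline:
  M = 84
  X = 38
  P = 270 − 38 = 232
  J = 116 − 5·84 = -304
Policy A (M + 22):
  M = 84 + 22 = 106
  X = 38
  P = 270 − 38 = 232
  J = 116 − 5·106 = -414
ΔJ = -414 − (-304) = -110; ΔP = 232 − 232 = 0
Score = 5·(-110) + (-3)·0 = -550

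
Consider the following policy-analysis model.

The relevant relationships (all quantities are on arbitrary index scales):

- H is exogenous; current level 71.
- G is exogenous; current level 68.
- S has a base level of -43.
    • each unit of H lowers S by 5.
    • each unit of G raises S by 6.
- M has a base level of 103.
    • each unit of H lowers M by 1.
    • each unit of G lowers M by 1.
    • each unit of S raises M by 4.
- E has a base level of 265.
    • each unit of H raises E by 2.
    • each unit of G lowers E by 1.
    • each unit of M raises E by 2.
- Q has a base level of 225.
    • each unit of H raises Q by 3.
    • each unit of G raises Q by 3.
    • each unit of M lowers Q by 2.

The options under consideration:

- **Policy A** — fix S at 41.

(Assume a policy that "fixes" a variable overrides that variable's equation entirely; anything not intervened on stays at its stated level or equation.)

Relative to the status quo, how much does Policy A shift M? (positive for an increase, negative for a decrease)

124

Baseline:
  H = 71
  G = 68
  S = -43 − 5·71 + 6·68 = 10
  M = 103 − 71 − 68 + 4·10 = 4
Policy A (S := 41):
  H = 71
  G = 68
  S = 41
  M = 103 − 71 − 68 + 4·41 = 128
Change in M: 128 − 4 = 124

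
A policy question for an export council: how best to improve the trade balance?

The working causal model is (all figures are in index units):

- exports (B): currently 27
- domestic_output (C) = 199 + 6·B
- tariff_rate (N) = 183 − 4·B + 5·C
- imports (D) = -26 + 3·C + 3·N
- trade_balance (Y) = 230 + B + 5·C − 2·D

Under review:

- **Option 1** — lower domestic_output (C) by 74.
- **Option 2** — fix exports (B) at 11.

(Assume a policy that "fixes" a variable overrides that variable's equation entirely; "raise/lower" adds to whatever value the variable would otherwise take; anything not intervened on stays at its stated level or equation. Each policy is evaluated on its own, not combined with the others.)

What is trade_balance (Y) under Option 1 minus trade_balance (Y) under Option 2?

-282

Option 1 (C − 74):
  B = 27
  C = 199 + 6·27 (−74 from intervention) = 287
  N = 183 − 4·27 + 5·287 = 1510
  D = -26 + 3·287 + 3·1510 = 5365
  Y = 230 + 27 + 5·287 − 2·5365 = -9038
Option 2 (B := 11):
  B = 11
  C = 199 + 6·11 = 265
  N = 183 − 4·11 + 5·265 = 1464
  D = -26 + 3·265 + 3·1464 = 5161
  Y = 230 + 11 + 5·265 − 2·5161 = -8756
Y: -9038 − (-8756) = -282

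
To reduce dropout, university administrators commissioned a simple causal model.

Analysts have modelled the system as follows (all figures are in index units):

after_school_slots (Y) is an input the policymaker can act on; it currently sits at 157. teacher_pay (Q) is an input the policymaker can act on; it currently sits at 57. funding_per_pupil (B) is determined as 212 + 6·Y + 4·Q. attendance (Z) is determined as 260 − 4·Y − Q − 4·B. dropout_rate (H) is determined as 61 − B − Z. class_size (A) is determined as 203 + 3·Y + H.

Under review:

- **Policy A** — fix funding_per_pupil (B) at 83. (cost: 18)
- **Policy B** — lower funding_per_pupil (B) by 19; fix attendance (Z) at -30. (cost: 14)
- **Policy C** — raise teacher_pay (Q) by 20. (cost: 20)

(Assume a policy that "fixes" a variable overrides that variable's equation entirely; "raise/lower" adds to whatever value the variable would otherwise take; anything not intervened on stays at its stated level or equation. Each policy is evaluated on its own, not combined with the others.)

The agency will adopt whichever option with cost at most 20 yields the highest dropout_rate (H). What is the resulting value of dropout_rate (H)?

4892

Policy A (B := 83):
  Y = 157
  Q = 57
  B = 83
  Z = 260 − 4·157 − 57 − 4·83 = -757
  H = 61 − 83 − (-757) = 735
Policy B (B − 19, Z := -30):
  Y = 157
  Q = 57
  B = 212 + 6·157 + 4·57 (−19 from intervention) = 1363
  Z = -30
  H = 61 − 1363 − (-30) = -1272
Policy C (Q + 20):
  Y = 157
  Q = 57 + 20 = 77
  B = 212 + 6·157 + 4·77 = 1462
  Z = 260 − 4·157 − 77 − 4·1462 = -6293
  H = 61 − 1462 − (-6293) = 4892
Comparing — Policy A: H=735, Policy B: H=-1272, Policy C: H=4892. Highest is 4892 (Policy C).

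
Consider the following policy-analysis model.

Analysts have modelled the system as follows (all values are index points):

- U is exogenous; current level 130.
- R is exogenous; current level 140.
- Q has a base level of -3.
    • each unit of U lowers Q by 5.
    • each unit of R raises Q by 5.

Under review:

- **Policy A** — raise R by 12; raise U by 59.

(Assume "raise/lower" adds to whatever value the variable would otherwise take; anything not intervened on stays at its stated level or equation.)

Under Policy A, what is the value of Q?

-188

Policy A (R + 12, U + 59):
  U = 130 + 59 = 189
  R = 140 + 12 = 152
  Q = -3 − 5·189 + 5·152 = -188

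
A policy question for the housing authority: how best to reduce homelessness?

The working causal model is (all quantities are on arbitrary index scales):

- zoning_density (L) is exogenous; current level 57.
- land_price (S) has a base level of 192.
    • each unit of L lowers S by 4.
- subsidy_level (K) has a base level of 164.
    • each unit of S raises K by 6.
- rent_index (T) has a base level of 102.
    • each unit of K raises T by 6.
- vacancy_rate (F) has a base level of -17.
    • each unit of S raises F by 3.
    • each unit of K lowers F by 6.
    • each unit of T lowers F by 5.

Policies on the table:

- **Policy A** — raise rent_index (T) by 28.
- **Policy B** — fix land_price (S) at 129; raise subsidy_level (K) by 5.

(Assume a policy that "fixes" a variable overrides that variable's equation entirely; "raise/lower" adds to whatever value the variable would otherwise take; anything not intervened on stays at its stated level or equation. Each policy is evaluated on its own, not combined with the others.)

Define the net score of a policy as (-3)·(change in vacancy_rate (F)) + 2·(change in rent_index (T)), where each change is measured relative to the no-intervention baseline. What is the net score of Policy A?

Baseline:
  L = 57
  S = 192 − 4·57 = -36
  K = 164 + 6·(-36) = -52
  T = 102 + 6·(-52) = -210
  F = -17 + 3·(-36) − 6·(-52) − 5·(-210) = 1237
Policy A (T + 28):
  L = 57
  S = 192 − 4·57 = -36
  K = 164 + 6·(-36) = -52
  T = 102 + 6·(-52) (+28 from intervention) = -182
  F = -17 + 3·(-36) − 6·(-52) − 5·(-182) = 1097
ΔF = 1097 − 1237 = -140; ΔT = -182 − (-210) = 28
Score = (-3)·(-140) + 2·28 = 476

476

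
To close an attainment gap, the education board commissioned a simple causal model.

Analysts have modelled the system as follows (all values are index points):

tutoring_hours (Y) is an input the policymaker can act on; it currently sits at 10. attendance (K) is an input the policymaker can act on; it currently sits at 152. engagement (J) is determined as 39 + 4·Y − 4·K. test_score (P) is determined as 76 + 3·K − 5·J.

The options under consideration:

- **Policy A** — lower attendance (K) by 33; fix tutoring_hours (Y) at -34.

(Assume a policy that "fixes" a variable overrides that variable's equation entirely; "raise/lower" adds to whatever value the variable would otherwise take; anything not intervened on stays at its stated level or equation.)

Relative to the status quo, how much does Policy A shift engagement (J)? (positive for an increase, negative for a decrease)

Baseline:
  Y = 10
  K = 152
  J = 39 + 4·10 − 4·152 = -529
Policy A (K − 33, Y := -34):
  Y = -34
  K = 152 − 33 = 119
  J = 39 + 4·(-34) − 4·119 = -573
Change in J: -573 − (-529) = -44

-44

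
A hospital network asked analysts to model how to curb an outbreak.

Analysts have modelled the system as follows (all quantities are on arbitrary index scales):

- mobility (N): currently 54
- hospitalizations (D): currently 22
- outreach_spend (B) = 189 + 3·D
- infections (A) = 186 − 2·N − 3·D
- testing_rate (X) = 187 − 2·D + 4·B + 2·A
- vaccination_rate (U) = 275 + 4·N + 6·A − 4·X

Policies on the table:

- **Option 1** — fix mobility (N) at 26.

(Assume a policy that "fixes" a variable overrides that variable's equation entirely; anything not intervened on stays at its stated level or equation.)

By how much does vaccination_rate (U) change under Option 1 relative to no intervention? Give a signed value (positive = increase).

-224

Baseline:
  N = 54
  D = 22
  B = 189 + 3·22 = 255
  A = 186 − 2·54 − 3·22 = 12
  X = 187 − 2·22 + 4·255 + 2·12 = 1187
  U = 275 + 4·54 + 6·12 − 4·1187 = -4185
Option 1 (N := 26):
  N = 26
  D = 22
  B = 189 + 3·22 = 255
  A = 186 − 2·26 − 3·22 = 68
  X = 187 − 2·22 + 4·255 + 2·68 = 1299
  U = 275 + 4·26 + 6·68 − 4·1299 = -4409
Change in U: -4409 − (-4185) = -224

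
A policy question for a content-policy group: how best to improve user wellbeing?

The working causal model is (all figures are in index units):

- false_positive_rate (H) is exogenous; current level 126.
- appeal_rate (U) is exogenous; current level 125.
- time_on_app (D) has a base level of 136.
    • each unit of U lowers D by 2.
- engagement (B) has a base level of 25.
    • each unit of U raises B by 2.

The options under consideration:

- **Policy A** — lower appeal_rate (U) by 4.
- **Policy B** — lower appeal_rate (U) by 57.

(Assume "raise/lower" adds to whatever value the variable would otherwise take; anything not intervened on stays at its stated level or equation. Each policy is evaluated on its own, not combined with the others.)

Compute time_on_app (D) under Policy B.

0

Policy B (U − 57):
  U = 125 − 57 = 68
  D = 136 − 2·68 = 0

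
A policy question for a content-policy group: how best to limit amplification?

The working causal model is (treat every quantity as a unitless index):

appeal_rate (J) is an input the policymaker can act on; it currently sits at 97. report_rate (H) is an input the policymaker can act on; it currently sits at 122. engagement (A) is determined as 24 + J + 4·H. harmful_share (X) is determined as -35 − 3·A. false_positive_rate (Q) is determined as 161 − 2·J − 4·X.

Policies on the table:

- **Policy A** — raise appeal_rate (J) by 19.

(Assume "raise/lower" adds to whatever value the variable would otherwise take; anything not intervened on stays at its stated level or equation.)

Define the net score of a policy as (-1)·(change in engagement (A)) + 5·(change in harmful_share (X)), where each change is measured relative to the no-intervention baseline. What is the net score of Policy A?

Baseline:
  J = 97
  H = 122
  A = 24 + 97 + 4·122 = 609
  X = -35 − 3·609 = -1862
Policy A (J + 19):
  J = 97 + 19 = 116
  H = 122
  A = 24 + 116 + 4·122 = 628
  X = -35 − 3·628 = -1919
ΔA = 628 − 609 = 19; ΔX = -1919 − (-1862) = -57
Score = (-1)·19 + 5·(-57) = -304

-304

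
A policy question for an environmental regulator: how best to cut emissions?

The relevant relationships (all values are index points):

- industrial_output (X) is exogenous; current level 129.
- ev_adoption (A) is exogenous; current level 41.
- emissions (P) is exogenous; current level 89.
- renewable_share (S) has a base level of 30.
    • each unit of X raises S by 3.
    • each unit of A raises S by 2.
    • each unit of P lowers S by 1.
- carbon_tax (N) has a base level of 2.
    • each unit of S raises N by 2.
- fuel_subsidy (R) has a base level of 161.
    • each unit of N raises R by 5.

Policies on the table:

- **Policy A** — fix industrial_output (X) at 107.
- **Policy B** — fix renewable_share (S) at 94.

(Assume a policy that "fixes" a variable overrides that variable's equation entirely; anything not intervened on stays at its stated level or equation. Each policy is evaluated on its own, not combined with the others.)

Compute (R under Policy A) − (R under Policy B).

2500

Policy A (X := 107):
  X = 107
  A = 41
  P = 89
  S = 30 + 3·107 + 2·41 − 89 = 344
  N = 2 + 2·344 = 690
  R = 161 + 5·690 = 3611
Policy B (S := 94):
  X = 129
  A = 41
  P = 89
  S = 94
  N = 2 + 2·94 = 190
  R = 161 + 5·190 = 1111
R: 3611 − 1111 = 2500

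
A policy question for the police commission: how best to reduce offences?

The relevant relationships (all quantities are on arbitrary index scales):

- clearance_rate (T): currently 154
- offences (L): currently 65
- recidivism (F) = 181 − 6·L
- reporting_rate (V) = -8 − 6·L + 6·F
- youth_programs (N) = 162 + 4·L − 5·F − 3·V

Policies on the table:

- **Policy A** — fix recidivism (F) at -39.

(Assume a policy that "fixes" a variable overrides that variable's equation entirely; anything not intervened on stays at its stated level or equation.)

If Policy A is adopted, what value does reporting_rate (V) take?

Policy A (F := -39):
  L = 65
  F = -39
  V = -8 − 6·65 + 6·(-39) = -632

-632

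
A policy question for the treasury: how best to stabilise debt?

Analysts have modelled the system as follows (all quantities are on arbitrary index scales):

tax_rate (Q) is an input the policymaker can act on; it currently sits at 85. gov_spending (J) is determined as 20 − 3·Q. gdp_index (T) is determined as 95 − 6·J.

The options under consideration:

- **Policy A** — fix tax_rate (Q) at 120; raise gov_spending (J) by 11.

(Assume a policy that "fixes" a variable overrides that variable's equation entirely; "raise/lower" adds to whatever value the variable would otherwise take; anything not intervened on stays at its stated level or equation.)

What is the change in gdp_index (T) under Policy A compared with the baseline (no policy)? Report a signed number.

Baseline:
  Q = 85
  J = 20 − 3·85 = -235
  T = 95 − 6·(-235) = 1505
Policy A (Q := 120, J + 11):
  Q = 120
  J = 20 − 3·120 (+11 from intervention) = -329
  T = 95 − 6·(-329) = 2069
Change in T: 2069 − 1505 = 564

564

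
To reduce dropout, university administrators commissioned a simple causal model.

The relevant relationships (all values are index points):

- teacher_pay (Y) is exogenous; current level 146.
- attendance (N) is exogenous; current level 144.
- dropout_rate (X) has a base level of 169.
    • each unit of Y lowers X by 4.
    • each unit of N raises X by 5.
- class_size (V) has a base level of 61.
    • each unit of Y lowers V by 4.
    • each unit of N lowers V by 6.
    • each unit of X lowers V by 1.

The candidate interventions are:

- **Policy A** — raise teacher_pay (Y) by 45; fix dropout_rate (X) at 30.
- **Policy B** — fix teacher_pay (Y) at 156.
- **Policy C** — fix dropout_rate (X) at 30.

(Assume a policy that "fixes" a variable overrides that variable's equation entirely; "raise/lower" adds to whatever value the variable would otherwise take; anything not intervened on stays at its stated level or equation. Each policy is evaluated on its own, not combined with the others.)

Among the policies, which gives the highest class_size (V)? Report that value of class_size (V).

-1417

Policy A (Y + 45, X := 30):
  Y = 146 + 45 = 191
  N = 144
  X = 30
  V = 61 − 4·191 − 6·144 − 30 = -1597
Policy B (Y := 156):
  Y = 156
  N = 144
  X = 169 − 4·156 + 5·144 = 265
  V = 61 − 4·156 − 6·144 − 265 = -1692
Policy C (X := 30):
  Y = 146
  N = 144
  X = 30
  V = 61 − 4·146 − 6·144 − 30 = -1417
Comparing — Policy A: V=-1597, Policy B: V=-1692, Policy C: V=-1417. Highest is -1417 (Policy C).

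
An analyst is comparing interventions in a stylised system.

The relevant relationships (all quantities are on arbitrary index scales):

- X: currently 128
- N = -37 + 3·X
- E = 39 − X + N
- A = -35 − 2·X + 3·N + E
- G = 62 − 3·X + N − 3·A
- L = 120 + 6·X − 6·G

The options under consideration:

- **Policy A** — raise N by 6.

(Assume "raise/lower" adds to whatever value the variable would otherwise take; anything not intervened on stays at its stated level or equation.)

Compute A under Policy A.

Policy A (N + 6):
  X = 128
  N = -37 + 3·128 (+6 from intervention) = 353
  E = 39 − 128 + 353 = 264
  A = -35 − 2·128 + 3·353 + 264 = 1032

1032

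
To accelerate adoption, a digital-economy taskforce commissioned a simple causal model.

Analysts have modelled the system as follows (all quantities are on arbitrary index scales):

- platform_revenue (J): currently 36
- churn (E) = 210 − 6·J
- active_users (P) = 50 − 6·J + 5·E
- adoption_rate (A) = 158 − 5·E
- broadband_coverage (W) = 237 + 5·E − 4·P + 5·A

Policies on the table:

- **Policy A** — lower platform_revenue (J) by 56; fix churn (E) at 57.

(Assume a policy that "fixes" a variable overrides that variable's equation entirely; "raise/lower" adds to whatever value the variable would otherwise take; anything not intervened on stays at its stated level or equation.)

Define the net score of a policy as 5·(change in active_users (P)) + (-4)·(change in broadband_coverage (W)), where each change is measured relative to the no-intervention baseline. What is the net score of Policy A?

18711

Baseline:
  J = 36
  E = 210 − 6·36 = -6
  P = 50 − 6·36 + 5·(-6) = -196
  A = 158 − 5·(-6) = 188
  W = 237 + 5·(-6) − 4·(-196) + 5·188 = 1931
Policy A (J − 56, E := 57):
  J = 36 − 56 = -20
  E = 57
  P = 50 − 6·(-20) + 5·57 = 455
  A = 158 − 5·57 = -127
  W = 237 + 5·57 − 4·455 + 5·(-127) = -1933
ΔP = 455 − (-196) = 651; ΔW = -1933 − 1931 = -3864
Score = 5·651 + (-4)·(-3864) = 18711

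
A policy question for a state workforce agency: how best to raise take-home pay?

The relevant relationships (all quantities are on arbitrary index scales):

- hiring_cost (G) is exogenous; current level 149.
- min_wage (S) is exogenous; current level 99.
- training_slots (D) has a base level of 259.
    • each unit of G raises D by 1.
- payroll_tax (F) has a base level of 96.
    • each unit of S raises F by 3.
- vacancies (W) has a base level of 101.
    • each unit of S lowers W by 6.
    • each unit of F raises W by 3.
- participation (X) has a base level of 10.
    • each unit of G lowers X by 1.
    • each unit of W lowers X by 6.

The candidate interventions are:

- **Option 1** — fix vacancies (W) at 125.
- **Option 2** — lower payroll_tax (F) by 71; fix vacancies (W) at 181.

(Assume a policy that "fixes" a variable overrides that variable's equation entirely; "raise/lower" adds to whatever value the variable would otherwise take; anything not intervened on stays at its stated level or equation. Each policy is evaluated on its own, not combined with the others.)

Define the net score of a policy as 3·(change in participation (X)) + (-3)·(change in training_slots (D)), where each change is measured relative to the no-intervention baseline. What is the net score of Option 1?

Baseline:
  G = 149
  S = 99
  D = 259 + 149 = 408
  F = 96 + 3·99 = 393
  W = 101 − 6·99 + 3·393 = 686
  X = 10 − 149 − 6·686 = -4255
Option 1 (W := 125):
  G = 149
  S = 99
  D = 259 + 149 = 408
  F = 96 + 3·99 = 393
  W = 125
  X = 10 − 149 − 6·125 = -889
ΔX = -889 − (-4255) = 3366; ΔD = 408 − 408 = 0
Score = 3·3366 + (-3)·0 = 10098

10098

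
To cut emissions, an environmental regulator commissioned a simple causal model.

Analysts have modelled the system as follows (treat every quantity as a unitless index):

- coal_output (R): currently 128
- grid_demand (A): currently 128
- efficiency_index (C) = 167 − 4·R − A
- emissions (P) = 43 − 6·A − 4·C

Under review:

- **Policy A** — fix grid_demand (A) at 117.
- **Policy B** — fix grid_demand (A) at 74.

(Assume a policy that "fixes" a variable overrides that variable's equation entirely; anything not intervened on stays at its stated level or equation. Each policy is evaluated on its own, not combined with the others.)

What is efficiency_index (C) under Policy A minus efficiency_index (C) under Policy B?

-43

Policy A (A := 117):
  R = 128
  A = 117
  C = 167 − 4·128 − 117 = -462
Policy B (A := 74):
  R = 128
  A = 74
  C = 167 − 4·128 − 74 = -419
C: -462 − (-419) = -43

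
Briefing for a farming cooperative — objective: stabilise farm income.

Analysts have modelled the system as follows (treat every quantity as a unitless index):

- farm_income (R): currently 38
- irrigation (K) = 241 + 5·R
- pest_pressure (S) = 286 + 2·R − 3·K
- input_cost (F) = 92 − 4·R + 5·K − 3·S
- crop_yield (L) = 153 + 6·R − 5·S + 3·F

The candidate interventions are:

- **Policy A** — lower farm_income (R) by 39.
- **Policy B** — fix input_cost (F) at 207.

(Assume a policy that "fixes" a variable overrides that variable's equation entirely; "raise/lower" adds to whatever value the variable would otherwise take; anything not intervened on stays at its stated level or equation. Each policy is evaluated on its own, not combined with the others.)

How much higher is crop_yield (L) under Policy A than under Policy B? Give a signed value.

4254

Policy A (R − 39):
  R = 38 − 39 = -1
  K = 241 + 5·(-1) = 236
  S = 286 + 2·(-1) − 3·236 = -424
  F = 92 − 4·(-1) + 5·236 − 3·(-424) = 2548
  L = 153 + 6·(-1) − 5·(-424) + 3·2548 = 9911
Policy B (F := 207):
  R = 38
  K = 241 + 5·38 = 431
  S = 286 + 2·38 − 3·431 = -931
  F = 207
  L = 153 + 6·38 − 5·(-931) + 3·207 = 5657
L: 9911 − 5657 = 4254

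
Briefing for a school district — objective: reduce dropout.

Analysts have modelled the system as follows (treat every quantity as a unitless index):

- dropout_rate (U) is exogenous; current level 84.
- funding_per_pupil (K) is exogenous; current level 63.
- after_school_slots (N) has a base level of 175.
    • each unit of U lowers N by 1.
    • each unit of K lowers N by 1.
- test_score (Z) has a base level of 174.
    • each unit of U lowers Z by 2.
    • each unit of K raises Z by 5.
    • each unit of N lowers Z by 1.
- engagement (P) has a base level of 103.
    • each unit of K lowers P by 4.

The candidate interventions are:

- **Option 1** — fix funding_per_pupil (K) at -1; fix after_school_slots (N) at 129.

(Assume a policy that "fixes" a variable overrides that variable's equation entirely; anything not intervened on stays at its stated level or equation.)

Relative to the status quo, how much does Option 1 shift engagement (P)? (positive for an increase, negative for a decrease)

Baseline:
  K = 63
  P = 103 − 4·63 = -149
Option 1 (K := -1, N := 129):
  K = -1
  P = 103 − 4·(-1) = 107
Change in P: 107 − (-149) = 256

256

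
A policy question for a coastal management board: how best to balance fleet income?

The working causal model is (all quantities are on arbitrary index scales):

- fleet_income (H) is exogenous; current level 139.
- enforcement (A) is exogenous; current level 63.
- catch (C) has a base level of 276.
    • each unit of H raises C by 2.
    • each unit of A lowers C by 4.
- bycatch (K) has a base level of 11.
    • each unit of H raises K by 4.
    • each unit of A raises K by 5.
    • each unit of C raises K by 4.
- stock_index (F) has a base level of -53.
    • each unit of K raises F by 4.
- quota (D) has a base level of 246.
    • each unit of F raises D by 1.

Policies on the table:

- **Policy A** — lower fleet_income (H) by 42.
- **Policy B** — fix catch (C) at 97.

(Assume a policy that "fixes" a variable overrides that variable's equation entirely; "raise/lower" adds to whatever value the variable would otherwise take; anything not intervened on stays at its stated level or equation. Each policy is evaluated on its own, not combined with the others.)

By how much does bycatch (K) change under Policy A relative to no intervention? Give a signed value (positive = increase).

-504

Baseline:
  H = 139
  A = 63
  C = 276 + 2·139 − 4·63 = 302
  K = 11 + 4·139 + 5·63 + 4·302 = 2090
Policy A (H − 42):
  H = 139 − 42 = 97
  A = 63
  C = 276 + 2·97 − 4·63 = 218
  K = 11 + 4·97 + 5·63 + 4·218 = 1586
Change in K: 1586 − 2090 = -504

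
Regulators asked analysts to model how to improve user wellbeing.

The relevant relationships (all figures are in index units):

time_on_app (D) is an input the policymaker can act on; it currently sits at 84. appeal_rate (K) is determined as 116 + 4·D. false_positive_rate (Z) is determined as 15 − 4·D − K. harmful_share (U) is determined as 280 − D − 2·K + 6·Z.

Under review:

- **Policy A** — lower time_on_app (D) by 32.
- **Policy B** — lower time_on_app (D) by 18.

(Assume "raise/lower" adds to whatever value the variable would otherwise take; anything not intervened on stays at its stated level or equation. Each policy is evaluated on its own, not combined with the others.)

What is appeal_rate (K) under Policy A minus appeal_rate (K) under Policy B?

Policy A (D − 32):
  D = 84 − 32 = 52
  K = 116 + 4·52 = 324
Policy B (D − 18):
  D = 84 − 18 = 66
  K = 116 + 4·66 = 380
K: 324 − 380 = -56

-56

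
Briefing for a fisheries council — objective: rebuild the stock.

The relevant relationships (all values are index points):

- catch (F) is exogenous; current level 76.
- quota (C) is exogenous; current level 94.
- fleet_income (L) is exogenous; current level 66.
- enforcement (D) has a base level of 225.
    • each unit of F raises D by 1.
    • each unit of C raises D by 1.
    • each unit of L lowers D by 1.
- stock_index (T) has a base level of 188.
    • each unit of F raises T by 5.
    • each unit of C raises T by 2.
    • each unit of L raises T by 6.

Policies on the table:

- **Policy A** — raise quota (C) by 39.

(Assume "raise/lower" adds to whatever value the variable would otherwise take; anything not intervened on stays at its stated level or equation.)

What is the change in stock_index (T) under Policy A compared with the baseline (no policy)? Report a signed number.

Baseline:
  F = 76
  C = 94
  L = 66
  T = 188 + 5·76 + 2·94 + 6·66 = 1152
Policy A (C + 39):
  F = 76
  C = 94 + 39 = 133
  L = 66
  T = 188 + 5·76 + 2·133 + 6·66 = 1230
Change in T: 1230 − 1152 = 78

78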